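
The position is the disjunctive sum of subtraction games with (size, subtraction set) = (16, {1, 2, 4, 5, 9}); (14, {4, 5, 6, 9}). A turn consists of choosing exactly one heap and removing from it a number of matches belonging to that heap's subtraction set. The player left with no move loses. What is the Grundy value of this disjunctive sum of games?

0

Heap A, S = {1, 2, 4, 5, 9}:
G(0) = 0
G(1) = mex{0} = 1
G(2) = mex{1,0} = 2
G(3) = mex{2,1} = 0
G(4) = mex{0,2,0} = 1
G(5) = mex{1,0,1,0} = 2
G(6) = mex{2,1,2,1} = 0
G(7) = mex{0,2,0,2} = 1
G(8) = mex{1,0,1,0} = 2
G(9) = mex{2,1,2,1,0} = 3
G(10) = mex{3,2,0,2,1} = 4
G(11) = mex{4,3,1,0,2} = 5
G(12) = mex{5,4,2,1,0} = 3
G(13) = mex{3,5,3,2,1} = 0
G(14) = mex{0,3,4,3,2} = 1
G(15) = mex{1,0,5,4,0} = 2
G(16) = mex{2,1,3,5,1} = 0
G_A(16) = 0.
Heap B, S = {4, 5, 6, 9}:
G(0) = 0
G(1) = mex{} = 0
G(2) = mex{} = 0
G(3) = mex{} = 0
G(4) = mex{0} = 1
G(5) = mex{0,0} = 1
G(6) = mex{0,0,0} = 1
G(7) = mex{0,0,0} = 1
G(8) = mex{1,0,0} = 2
G(9) = mex{1,1,0,0} = 2
G(10) = mex{1,1,1,0} = 2
G(11) = mex{1,1,1,0} = 2
G(12) = mex{2,1,1,0} = 3
G(13) = mex{2,2,1,1} = 0
G(14) = mex{2,2,2,1} = 0
G_B(14) = 0.
Combined Grundy value = 0 ⊕ 0 = 0.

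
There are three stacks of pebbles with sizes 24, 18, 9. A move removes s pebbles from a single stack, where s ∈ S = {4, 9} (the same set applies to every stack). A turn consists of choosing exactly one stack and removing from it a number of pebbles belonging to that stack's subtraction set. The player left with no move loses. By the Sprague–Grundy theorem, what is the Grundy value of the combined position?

All stacks use S = {4, 9}:
n :  0  1  2  3  4  5  6  7  8  9 10 11 12 13 14 15 16 17 18 19 20 21 22 23 24
G :  0  0  0  0  1  1  1  1  0  2  2  2  1  0  0  0  0  1  1  1  1  0  2  2  2
Stack A: G(24) = 2.
Stack B: G(18) = 1.
Stack C: G(9) = 2.
Combined Grundy value = 2 ⊕ 1 ⊕ 2 = 1.

1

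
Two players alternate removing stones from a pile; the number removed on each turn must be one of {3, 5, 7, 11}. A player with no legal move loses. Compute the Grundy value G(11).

G(0) = 0
G(1) = mex{} = 0
G(2) = mex{} = 0
G(3) = mex{0} = 1
G(4) = mex{0} = 1
G(5) = mex{0,0} = 1
G(6) = mex{1,0} = 2
G(7) = mex{1,0,0} = 2
G(8) = mex{1,1,0} = 2
G(9) = mex{2,1,0} = 3
G(10) = mex{2,1,1} = 0
G(11) = mex{2,2,1,0} = 3

3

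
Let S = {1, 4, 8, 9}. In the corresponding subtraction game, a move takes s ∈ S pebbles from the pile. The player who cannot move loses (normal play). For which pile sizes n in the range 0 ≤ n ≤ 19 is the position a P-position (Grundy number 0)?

0, 2, 5, 7, 12, 17, 19

G(0) = 0
G(1) = mex{0} = 1
G(2) = mex{1} = 0
G(3) = mex{0} = 1
G(4) = mex{1,0} = 2
G(5) = mex{2,1} = 0
G(6) = mex{0,0} = 1
G(7) = mex{1,1} = 0
G(8) = mex{0,2,0} = 1
G(9) = mex{1,0,1,0} = 2
G(10) = mex{2,1,0,1} = 3
G(11) = mex{3,0,1,0} = 2
G(12) = mex{2,1,2,1} = 0
G(13) = mex{0,2,0,2} = 1
G(14) = mex{1,3,1,0} = 2
G(15) = mex{2,2,0,1} = 3
G(16) = mex{3,0,1,0} = 2
G(17) = mex{2,1,2,1} = 0
G(18) = mex{0,2,3,2} = 1
G(19) = mex{1,3,2,3} = 0
P-positions are exactly the n with G(n) = 0.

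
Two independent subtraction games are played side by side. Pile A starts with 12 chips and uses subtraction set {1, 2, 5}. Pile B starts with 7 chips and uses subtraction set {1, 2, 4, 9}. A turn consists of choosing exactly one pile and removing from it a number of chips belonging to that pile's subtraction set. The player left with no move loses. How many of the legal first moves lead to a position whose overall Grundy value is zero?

4

Pile A, S = {1, 2, 5}:
G(0) = 0
G(1) = mex{0} = 1
G(2) = mex{1,0} = 2
G(3) = mex{2,1} = 0
G(4) = mex{0,2} = 1
G(5) = mex{1,0,0} = 2
G(6) = mex{2,1,1} = 0
G(7) = mex{0,2,2} = 1
G(8) = mex{1,0,0} = 2
G(9) = mex{2,1,1} = 0
G(10) = mex{0,2,2} = 1
G(11) = mex{1,0,0} = 2
G(12) = mex{2,1,1} = 0
G_A(12) = 0.
Pile B, S = {1, 2, 4, 9}:
n : 0 1 2 3 4 5 6 7
G : 0 1 2 0 1 2 0 1
G_B(7) = 1.
Combined Grundy value = 0 ⊕ 1 = 1.
A winning move leaves total XOR = 0, i.e. changes one component's Grundy value g to g ⊕ X where X is the current total.
Pile A: need g' = 0⊕1 = 1. Options: 12−1→G=2, 12−2→G=1, 12−5→G=1. Hits: 2.
Pile B: need g' = 1⊕1 = 0. Options: 7−1→G=0, 7−2→G=2, 7−4→G=0. Hits: 2.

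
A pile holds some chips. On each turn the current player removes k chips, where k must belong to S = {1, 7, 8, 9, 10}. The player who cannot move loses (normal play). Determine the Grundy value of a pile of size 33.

n :  0  1  2  3  4  5  6  7  8  9 10 11 12 13 14 15 16 17 18 19 20 21 22 23 24 25 26 27 28 29 30 31 32 33
G :  0  1  0  1  0  1  0  1  2  3  2  3  2  3  2  3  4  0  1  0  1  0  1  0  1  2  3  2  3  2  3  2  3  4

4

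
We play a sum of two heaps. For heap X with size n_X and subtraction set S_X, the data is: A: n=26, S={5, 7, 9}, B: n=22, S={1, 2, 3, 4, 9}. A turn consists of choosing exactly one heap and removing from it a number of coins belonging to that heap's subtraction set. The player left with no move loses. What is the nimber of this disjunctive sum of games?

0

Heap A, S = {5, 7, 9}:
G(0) = 0
G(1) = mex{} = 0
G(2) = mex{} = 0
G(3) = mex{} = 0
G(4) = mex{} = 0
G(5) = mex{0} = 1
G(6) = mex{0} = 1
G(7) = mex{0,0} = 1
G(8) = mex{0,0} = 1
G(9) = mex{0,0,0} = 1
G(10) = mex{1,0,0} = 2
G(11) = mex{1,0,0} = 2
G(12) = mex{1,1,0} = 2
G(13) = mex{1,1,0} = 2
G(14) = mex{1,1,1} = 0
G(15) = mex{2,1,1} = 0
G(16) = mex{2,1,1} = 0
G(17) = mex{2,2,1} = 0
G(18) = mex{2,2,1} = 0
G(19) = mex{0,2,2} = 1
G(20) = mex{0,2,2} = 1
G(21) = mex{0,0,2} = 1
G(22) = mex{0,0,2} = 1
G(23) = mex{0,0,0} = 1
G(24) = mex{1,0,0} = 2
G(25) = mex{1,0,0} = 2
G(26) = mex{1,1,0} = 2
G_A(26) = 2.
Heap B, S = {1, 2, 3, 4, 9}:
G(0) = 0
G(1) = mex{0} = 1
G(2) = mex{1,0} = 2
G(3) = mex{2,1,0} = 3
G(4) = mex{3,2,1,0} = 4
G(5) = mex{4,3,2,1} = 0
G(6) = mex{0,4,3,2} = 1
G(7) = mex{1,0,4,3} = 2
G(8) = mex{2,1,0,4} = 3
G(9) = mex{3,2,1,0,0} = 4
G(10) = mex{4,3,2,1,1} = 0
G(11) = mex{0,4,3,2,2} = 1
G(12) = mex{1,0,4,3,3} = 2
G(13) = mex{2,1,0,4,4} = 3
G(14) = mex{3,2,1,0,0} = 4
G(15) = mex{4,3,2,1,1} = 0
G(16) = mex{0,4,3,2,2} = 1
G(17) = mex{1,0,4,3,3} = 2
G(18) = mex{2,1,0,4,4} = 3
G(19) = mex{3,2,1,0,0} = 4
G(20) = mex{4,3,2,1,1} = 0
G(21) = mex{0,4,3,2,2} = 1
G(22) = mex{1,0,4,3,3} = 2
G_B(22) = 2.
Combined Grundy value = 2 ⊕ 2 = 0.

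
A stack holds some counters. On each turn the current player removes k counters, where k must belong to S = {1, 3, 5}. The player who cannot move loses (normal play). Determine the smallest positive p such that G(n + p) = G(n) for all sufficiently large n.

n :  0  1  2  3  4  5  6  7  8  9 10 11 12 13 14
G :  0  1  0  1  0  1  0  1  0  1  0  1  0  1  0
G(n+2) = G(n) holds for n = 0,…,4 (a full window of length max(S) = 5), so the sequence is purely periodic with period 2.

2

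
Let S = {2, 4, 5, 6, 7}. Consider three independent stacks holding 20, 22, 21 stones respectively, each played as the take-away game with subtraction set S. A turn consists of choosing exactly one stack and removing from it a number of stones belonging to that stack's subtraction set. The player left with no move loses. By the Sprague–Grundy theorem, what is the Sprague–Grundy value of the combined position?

2

All stacks use S = {2, 4, 5, 6, 7}:
G(0) = 0
G(1) = mex{} = 0
G(2) = mex{0} = 1
G(3) = mex{0} = 1
G(4) = mex{1,0} = 2
G(5) = mex{1,0,0} = 2
G(6) = mex{2,1,0,0} = 3
G(7) = mex{2,1,1,0,0} = 3
G(8) = mex{3,2,1,1,0} = 4
G(9) = mex{3,2,2,1,1} = 0
G(10) = mex{4,3,2,2,1} = 0
G(11) = mex{0,3,3,2,2} = 1
G(12) = mex{0,4,3,3,2} = 1
G(13) = mex{1,0,4,3,3} = 2
G(14) = mex{1,0,0,4,3} = 2
G(15) = mex{2,1,0,0,4} = 3
G(16) = mex{2,1,1,0,0} = 3
G(17) = mex{3,2,1,1,0} = 4
G(18) = mex{3,2,2,1,1} = 0
G(19) = mex{4,3,2,2,1} = 0
G(20) = mex{0,3,3,2,2} = 1
G(21) = mex{0,4,3,3,2} = 1
G(22) = mex{1,0,4,3,3} = 2
Stack A: G(20) = 1.
Stack B: G(22) = 2.
Stack C: G(21) = 1.
Combined Grundy value = 1 ⊕ 2 ⊕ 1 = 2.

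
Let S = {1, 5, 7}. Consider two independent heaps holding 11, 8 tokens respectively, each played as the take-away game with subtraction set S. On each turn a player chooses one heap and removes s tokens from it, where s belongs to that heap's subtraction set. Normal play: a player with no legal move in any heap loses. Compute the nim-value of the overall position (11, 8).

All heaps use S = {1, 5, 7}:
G(0) = 0
G(1) = mex{0} = 1
G(2) = mex{1} = 0
G(3) = mex{0} = 1
G(4) = mex{1} = 0
G(5) = mex{0,0} = 1
G(6) = mex{1,1} = 0
G(7) = mex{0,0,0} = 1
G(8) = mex{1,1,1} = 0
G(9) = mex{0,0,0} = 1
G(10) = mex{1,1,1} = 0
G(11) = mex{0,0,0} = 1
Heap A: G(11) = 1.
Heap B: G(8) = 0.
Combined Grundy value = 1 ⊕ 0 = 1.

1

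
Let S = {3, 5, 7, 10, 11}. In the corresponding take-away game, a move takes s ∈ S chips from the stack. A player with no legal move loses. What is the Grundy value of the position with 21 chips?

2

G(0) = 0
G(1) = mex{} = 0
G(2) = mex{} = 0
G(3) = mex{0} = 1
G(4) = mex{0} = 1
G(5) = mex{0,0} = 1
G(6) = mex{1,0} = 2
G(7) = mex{1,0,0} = 2
G(8) = mex{1,1,0} = 2
G(9) = mex{2,1,0} = 3
G(10) = mex{2,1,1,0} = 3
G(11) = mex{2,2,1,0,0} = 3
G(12) = mex{3,2,1,0,0} = 4
G(13) = mex{3,2,2,1,0} = 4
G(14) = mex{3,3,2,1,1} = 0
G(15) = mex{4,3,2,1,1} = 0
G(16) = mex{4,3,3,2,1} = 0
G(17) = mex{0,4,3,2,2} = 1
G(18) = mex{0,4,3,2,2} = 1
G(19) = mex{0,0,4,3,2} = 1
G(20) = mex{1,0,4,3,3} = 2
G(21) = mex{1,0,0,3,3} = 2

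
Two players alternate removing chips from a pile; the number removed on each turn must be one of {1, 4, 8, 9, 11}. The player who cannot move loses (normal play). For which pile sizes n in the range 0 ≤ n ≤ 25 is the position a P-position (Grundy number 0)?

0, 2, 5, 7, 12, 17, 19, 22, 24

G(0) = 0
G(1) = mex{0} = 1
G(2) = mex{1} = 0
G(3) = mex{0} = 1
G(4) = mex{1,0} = 2
G(5) = mex{2,1} = 0
G(6) = mex{0,0} = 1
G(7) = mex{1,1} = 0
G(8) = mex{0,2,0} = 1
G(9) = mex{1,0,1,0} = 2
G(10) = mex{2,1,0,1} = 3
G(11) = mex{3,0,1,0,0} = 2
G(12) = mex{2,1,2,1,1} = 0
G(13) = mex{0,2,0,2,0} = 1
G(14) = mex{1,3,1,0,1} = 2
G(15) = mex{2,2,0,1,2} = 3
G(16) = mex{3,0,1,0,0} = 2
G(17) = mex{2,1,2,1,1} = 0
G(18) = mex{0,2,3,2,0} = 1
G(19) = mex{1,3,2,3,1} = 0
G(20) = mex{0,2,0,2,2} = 1
G(21) = mex{1,0,1,0,3} = 2
G(22) = mex{2,1,2,1,2} = 0
G(23) = mex{0,0,3,2,0} = 1
G(24) = mex{1,1,2,3,1} = 0
G(25) = mex{0,2,0,2,2} = 1
P-positions are exactly the n with G(n) = 0.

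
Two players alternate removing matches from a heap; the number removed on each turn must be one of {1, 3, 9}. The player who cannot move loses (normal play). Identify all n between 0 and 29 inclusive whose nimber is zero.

0, 2, 4, 6, 8, 10, 12, 14, 16, 18, 20, 22, 24, 26, 28

n :  0  1  2  3  4  5  6  7  8  9 10 11 12 13 14 15 16 17 18 19 20 21 22 23 24 25 26 27 28 29
G :  0  1  0  1  0  1  0  1  0  1  0  1  0  1  0  1  0  1  0  1  0  1  0  1  0  1  0  1  0  1
P-positions are exactly the n with G(n) = 0.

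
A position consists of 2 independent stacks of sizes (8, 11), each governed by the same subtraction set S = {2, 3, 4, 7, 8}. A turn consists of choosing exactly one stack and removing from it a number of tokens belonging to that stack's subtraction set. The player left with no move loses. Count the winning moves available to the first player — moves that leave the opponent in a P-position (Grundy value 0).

All stacks use S = {2, 3, 4, 7, 8}:
G(0) = 0
G(1) = mex{} = 0
G(2) = mex{0} = 1
G(3) = mex{0,0} = 1
G(4) = mex{1,0,0} = 2
G(5) = mex{1,1,0} = 2
G(6) = mex{2,1,1} = 0
G(7) = mex{2,2,1,0} = 3
G(8) = mex{0,2,2,0,0} = 1
G(9) = mex{3,0,2,1,0} = 4
G(10) = mex{1,3,0,1,1} = 2
G(11) = mex{4,1,3,2,1} = 0
Stack A: G(8) = 1.
Stack B: G(11) = 0.
Combined Grundy value = 1 ⊕ 0 = 1.
A winning move leaves total XOR = 0, i.e. changes one component's Grundy value g to g ⊕ X where X is the current total.
Stack A: need g' = 1⊕1 = 0. Options: 8−2→G=0, 8−3→G=2, 8−4→G=2, 8−7→G=0, 8−8→G=0. Hits: 3.
Stack B: need g' = 0⊕1 = 1. Options: 11−2→G=4, 11−3→G=1, 11−4→G=3, 11−7→G=2, 11−8→G=1. Hits: 2.

5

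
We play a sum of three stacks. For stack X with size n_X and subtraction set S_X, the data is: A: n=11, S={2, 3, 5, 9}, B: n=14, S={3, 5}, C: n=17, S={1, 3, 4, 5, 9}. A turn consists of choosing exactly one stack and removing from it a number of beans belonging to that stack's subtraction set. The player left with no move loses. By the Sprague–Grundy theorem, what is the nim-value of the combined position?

Stack A, S = {2, 3, 5, 9}:
G(0) = 0
G(1) = mex{} = 0
G(2) = mex{0} = 1
G(3) = mex{0,0} = 1
G(4) = mex{1,0} = 2
G(5) = mex{1,1,0} = 2
G(6) = mex{2,1,0} = 3
G(7) = mex{2,2,1} = 0
G(8) = mex{3,2,1} = 0
G(9) = mex{0,3,2,0} = 1
G(10) = mex{0,0,2,0} = 1
G(11) = mex{1,0,3,1} = 2
G_A(11) = 2.
Stack B, S = {3, 5}:
G(0) = 0
G(1) = mex{} = 0
G(2) = mex{} = 0
G(3) = mex{0} = 1
G(4) = mex{0} = 1
G(5) = mex{0,0} = 1
G(6) = mex{1,0} = 2
G(7) = mex{1,0} = 2
G(8) = mex{1,1} = 0
G(9) = mex{2,1} = 0
G(10) = mex{2,1} = 0
G(11) = mex{0,2} = 1
G(12) = mex{0,2} = 1
G(13) = mex{0,0} = 1
G(14) = mex{1,0} = 2
G_B(14) = 2.
Stack C, S = {1, 3, 4, 5, 9}:
n :  0  1  2  3  4  5  6  7  8  9 10 11 12 13 14 15 16 17
G :  0  1  0  1  2  3  2  3  0  1  0  1  2  3  2  3  0  1
G_C(17) = 1.
Combined Grundy value = 2 ⊕ 2 ⊕ 1 = 1.

1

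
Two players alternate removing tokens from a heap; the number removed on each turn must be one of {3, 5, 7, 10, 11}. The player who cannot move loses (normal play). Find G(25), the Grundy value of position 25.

3

n :  0  1  2  3  4  5  6  7  8  9 10 11 12 13 14 15 16 17 18 19 20 21 22 23 24 25
G :  0  0  0  1  1  1  2  2  2  3  3  3  4  4  0  0  0  1  1  1  2  2  2  3  3  3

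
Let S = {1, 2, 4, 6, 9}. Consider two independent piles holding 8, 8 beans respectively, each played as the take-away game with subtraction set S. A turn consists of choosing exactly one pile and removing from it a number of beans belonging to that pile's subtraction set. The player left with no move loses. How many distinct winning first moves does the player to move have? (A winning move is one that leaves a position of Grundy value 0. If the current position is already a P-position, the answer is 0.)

All piles use S = {1, 2, 4, 6, 9}:
G(0) = 0
G(1) = mex{0} = 1
G(2) = mex{1,0} = 2
G(3) = mex{2,1} = 0
G(4) = mex{0,2,0} = 1
G(5) = mex{1,0,1} = 2
G(6) = mex{2,1,2,0} = 3
G(7) = mex{3,2,0,1} = 4
G(8) = mex{4,3,1,2} = 0
Pile A: G(8) = 0.
Pile B: G(8) = 0.
Combined Grundy value = 0 ⊕ 0 = 0.
A winning move leaves total XOR = 0, i.e. changes one component's Grundy value g to g ⊕ X where X is the current total.
Pile A: target g' = 0⊕0 = 0, but every legal move changes the Grundy value (mex property), so 0 moves.
Pile B: target g' = 0⊕0 = 0, but every legal move changes the Grundy value (mex property), so 0 moves.

0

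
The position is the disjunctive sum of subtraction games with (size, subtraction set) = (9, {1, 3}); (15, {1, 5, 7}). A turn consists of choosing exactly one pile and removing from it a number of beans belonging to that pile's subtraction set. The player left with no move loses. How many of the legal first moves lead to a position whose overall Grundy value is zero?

Pile A, S = {1, 3}:
G(0) = 0
G(1) = mex{0} = 1
G(2) = mex{1} = 0
G(3) = mex{0,0} = 1
G(4) = mex{1,1} = 0
G(5) = mex{0,0} = 1
G(6) = mex{1,1} = 0
G(7) = mex{0,0} = 1
G(8) = mex{1,1} = 0
G(9) = mex{0,0} = 1
G_A(9) = 1.
Pile B, S = {1, 5, 7}:
G(0) = 0
G(1) = mex{0} = 1
G(2) = mex{1} = 0
G(3) = mex{0} = 1
G(4) = mex{1} = 0
G(5) = mex{0,0} = 1
G(6) = mex{1,1} = 0
G(7) = mex{0,0,0} = 1
G(8) = mex{1,1,1} = 0
G(9) = mex{0,0,0} = 1
G(10) = mex{1,1,1} = 0
G(11) = mex{0,0,0} = 1
G(12) = mex{1,1,1} = 0
G(13) = mex{0,0,0} = 1
G(14) = mex{1,1,1} = 0
G(15) = mex{0,0,0} = 1
G_B(15) = 1.
Combined Grundy value = 1 ⊕ 1 = 0.
A winning move leaves total XOR = 0, i.e. changes one component's Grundy value g to g ⊕ X where X is the current total.
Pile A: target g' = 1⊕0 = 1, but every legal move changes the Grundy value (mex property), so 0 moves.
Pile B: target g' = 1⊕0 = 1, but every legal move changes the Grundy value (mex property), so 0 moves.

0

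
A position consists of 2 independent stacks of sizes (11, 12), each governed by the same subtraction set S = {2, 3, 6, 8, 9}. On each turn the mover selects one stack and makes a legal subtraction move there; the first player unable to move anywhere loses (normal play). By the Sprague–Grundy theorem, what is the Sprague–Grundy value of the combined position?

All stacks use S = {2, 3, 6, 8, 9}:
n :  0  1  2  3  4  5  6  7  8  9 10 11 12
G :  0  0  1  1  2  0  3  1  2  2  3  3  0
Stack A: G(11) = 3.
Stack B: G(12) = 0.
Combined Grundy value = 3 ⊕ 0 = 3.

3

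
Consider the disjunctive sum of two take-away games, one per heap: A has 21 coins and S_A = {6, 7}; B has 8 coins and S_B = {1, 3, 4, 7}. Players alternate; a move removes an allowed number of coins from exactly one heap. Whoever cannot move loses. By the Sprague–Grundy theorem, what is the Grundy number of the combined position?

Heap A, S = {6, 7}:
n :  0  1  2  3  4  5  6  7  8  9 10 11 12 13 14 15 16 17 18 19 20 21
G :  0  0  0  0  0  0  1  1  1  1  1  1  2  0  0  0  0  0  0  1  1  1
G_A(21) = 1.
Heap B, S = {1, 3, 4, 7}:
G(0) = 0
G(1) = mex{0} = 1
G(2) = mex{1} = 0
G(3) = mex{0,0} = 1
G(4) = mex{1,1,0} = 2
G(5) = mex{2,0,1} = 3
G(6) = mex{3,1,0} = 2
G(7) = mex{2,2,1,0} = 3
G(8) = mex{3,3,2,1} = 0
G_B(8) = 0.
Combined Grundy value = 1 ⊕ 0 = 1.

1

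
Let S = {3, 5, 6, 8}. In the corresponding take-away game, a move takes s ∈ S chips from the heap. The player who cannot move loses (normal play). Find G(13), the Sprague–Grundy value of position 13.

0

n :  0  1  2  3  4  5  6  7  8  9 10 11 12 13
G :  0  0  0  1  1  1  2  2  2  3  3  0  0  0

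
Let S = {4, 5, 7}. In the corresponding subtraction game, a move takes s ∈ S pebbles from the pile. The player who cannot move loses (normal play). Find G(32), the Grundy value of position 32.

n :  0  1  2  3  4  5  6  7  8  9 10 11 12 13 14 15 16 17 18 19 20 21 22 23 24 25 26 27 28 29 30 31 32
G :  0  0  0  0  1  1  1  1  2  2  2  0  0  0  0  1  1  1  1  2  2  2  0  0  0  0  1  1  1  1  2  2  2

2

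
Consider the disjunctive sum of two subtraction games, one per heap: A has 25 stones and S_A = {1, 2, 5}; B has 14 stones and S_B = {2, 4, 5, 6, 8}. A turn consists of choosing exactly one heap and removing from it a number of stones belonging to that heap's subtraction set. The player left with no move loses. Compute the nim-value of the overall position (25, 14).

Heap A, S = {1, 2, 5}:
n :  0  1  2  3  4  5  6  7  8  9 10 11 12 13 14 15 16 17 18 19 20 21 22 23 24 25
G :  0  1  2  0  1  2  0  1  2  0  1  2  0  1  2  0  1  2  0  1  2  0  1  2  0  1
G_A(25) = 1.
Heap B, S = {2, 4, 5, 6, 8}:
G(0) = 0
G(1) = mex{} = 0
G(2) = mex{0} = 1
G(3) = mex{0} = 1
G(4) = mex{1,0} = 2
G(5) = mex{1,0,0} = 2
G(6) = mex{2,1,0,0} = 3
G(7) = mex{2,1,1,0} = 3
G(8) = mex{3,2,1,1,0} = 4
G(9) = mex{3,2,2,1,0} = 4
G(10) = mex{4,3,2,2,1} = 0
G(11) = mex{4,3,3,2,1} = 0
G(12) = mex{0,4,3,3,2} = 1
G(13) = mex{0,4,4,3,2} = 1
G(14) = mex{1,0,4,4,3} = 2
G_B(14) = 2.
Combined Grundy value = 1 ⊕ 2 = 3.

3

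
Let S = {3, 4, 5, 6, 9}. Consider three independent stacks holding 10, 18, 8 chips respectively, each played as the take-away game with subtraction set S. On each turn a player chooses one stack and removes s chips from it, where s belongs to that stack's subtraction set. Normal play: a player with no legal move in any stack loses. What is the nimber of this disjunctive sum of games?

3

All stacks use S = {3, 4, 5, 6, 9}:
n :  0  1  2  3  4  5  6  7  8  9 10 11 12 13 14 15 16 17 18
G :  0  0  0  1  1  1  2  2  2  3  3  3  0  0  0  1  1  1  2
Stack A: G(10) = 3.
Stack B: G(18) = 2.
Stack C: G(8) = 2.
Combined Grundy value = 3 ⊕ 2 ⊕ 2 = 3.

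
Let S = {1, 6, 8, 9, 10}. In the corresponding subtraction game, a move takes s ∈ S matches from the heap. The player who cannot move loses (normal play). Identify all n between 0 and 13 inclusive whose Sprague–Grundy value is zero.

n :  0  1  2  3  4  5  6  7  8  9 10 11 12 13
G :  0  1  0  1  0  1  2  0  1  2  3  2  3  2
P-positions are exactly the n with G(n) = 0.

0, 2, 4, 7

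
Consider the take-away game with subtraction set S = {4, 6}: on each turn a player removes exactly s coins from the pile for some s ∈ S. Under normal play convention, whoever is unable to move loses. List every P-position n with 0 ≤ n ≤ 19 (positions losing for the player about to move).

0, 1, 2, 3, 10, 11, 12, 13

G(0) = 0
G(1) = mex{} = 0
G(2) = mex{} = 0
G(3) = mex{} = 0
G(4) = mex{0} = 1
G(5) = mex{0} = 1
G(6) = mex{0,0} = 1
G(7) = mex{0,0} = 1
G(8) = mex{1,0} = 2
G(9) = mex{1,0} = 2
G(10) = mex{1,1} = 0
G(11) = mex{1,1} = 0
G(12) = mex{2,1} = 0
G(13) = mex{2,1} = 0
G(14) = mex{0,2} = 1
G(15) = mex{0,2} = 1
G(16) = mex{0,0} = 1
G(17) = mex{0,0} = 1
G(18) = mex{1,0} = 2
G(19) = mex{1,0} = 2
P-positions are exactly the n with G(n) = 0.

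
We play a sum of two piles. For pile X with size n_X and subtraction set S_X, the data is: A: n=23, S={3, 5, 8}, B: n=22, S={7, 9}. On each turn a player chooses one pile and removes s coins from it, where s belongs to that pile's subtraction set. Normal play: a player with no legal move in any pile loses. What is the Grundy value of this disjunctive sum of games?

Pile A, S = {3, 5, 8}:
n :  0  1  2  3  4  5  6  7  8  9 10 11 12 13 14 15 16 17 18 19 20 21 22 23
G :  0  0  0  1  1  1  2  2  2  3  3  0  0  0  1  1  1  2  2  2  3  3  0  0
G_A(23) = 0.
Pile B, S = {7, 9}:
G(0) = 0
G(1) = mex{} = 0
G(2) = mex{} = 0
G(3) = mex{} = 0
G(4) = mex{} = 0
G(5) = mex{} = 0
G(6) = mex{} = 0
G(7) = mex{0} = 1
G(8) = mex{0} = 1
G(9) = mex{0,0} = 1
G(10) = mex{0,0} = 1
G(11) = mex{0,0} = 1
G(12) = mex{0,0} = 1
G(13) = mex{0,0} = 1
G(14) = mex{1,0} = 2
G(15) = mex{1,0} = 2
G(16) = mex{1,1} = 0
G(17) = mex{1,1} = 0
G(18) = mex{1,1} = 0
G(19) = mex{1,1} = 0
G(20) = mex{1,1} = 0
G(21) = mex{2,1} = 0
G(22) = mex{2,1} = 0
G_B(22) = 0.
Combined Grundy value = 0 ⊕ 0 = 0.

0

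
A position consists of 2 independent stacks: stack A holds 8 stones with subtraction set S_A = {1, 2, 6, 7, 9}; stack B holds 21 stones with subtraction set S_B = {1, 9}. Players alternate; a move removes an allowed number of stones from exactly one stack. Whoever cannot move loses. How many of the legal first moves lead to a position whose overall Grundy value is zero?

3

Stack A, S = {1, 2, 6, 7, 9}:
G(0) = 0
G(1) = mex{0} = 1
G(2) = mex{1,0} = 2
G(3) = mex{2,1} = 0
G(4) = mex{0,2} = 1
G(5) = mex{1,0} = 2
G(6) = mex{2,1,0} = 3
G(7) = mex{3,2,1,0} = 4
G(8) = mex{4,3,2,1} = 0
G_A(8) = 0.
Stack B, S = {1, 9}:
G(0) = 0
G(1) = mex{0} = 1
G(2) = mex{1} = 0
G(3) = mex{0} = 1
G(4) = mex{1} = 0
G(5) = mex{0} = 1
G(6) = mex{1} = 0
G(7) = mex{0} = 1
G(8) = mex{1} = 0
G(9) = mex{0,0} = 1
G(10) = mex{1,1} = 0
G(11) = mex{0,0} = 1
G(12) = mex{1,1} = 0
G(13) = mex{0,0} = 1
G(14) = mex{1,1} = 0
G(15) = mex{0,0} = 1
G(16) = mex{1,1} = 0
G(17) = mex{0,0} = 1
G(18) = mex{1,1} = 0
G(19) = mex{0,0} = 1
G(20) = mex{1,1} = 0
G(21) = mex{0,0} = 1
G_B(21) = 1.
Combined Grundy value = 0 ⊕ 1 = 1.
A winning move leaves total XOR = 0, i.e. changes one component's Grundy value g to g ⊕ X where X is the current total.
Stack A: need g' = 0⊕1 = 1. Options: 8−1→G=4, 8−2→G=3, 8−6→G=2, 8−7→G=1. Hits: 1.
Stack B: need g' = 1⊕1 = 0. Options: 21−1→G=0, 21−9→G=0. Hits: 2.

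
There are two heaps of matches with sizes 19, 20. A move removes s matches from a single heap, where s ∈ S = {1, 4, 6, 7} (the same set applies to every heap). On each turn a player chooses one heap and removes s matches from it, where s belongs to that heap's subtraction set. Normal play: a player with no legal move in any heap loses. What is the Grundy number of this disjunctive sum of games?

All heaps use S = {1, 4, 6, 7}:
n :  0  1  2  3  4  5  6  7  8  9 10 11 12 13 14 15 16 17 18 19 20
G :  0  1  0  1  2  0  1  2  3  2  0  1  2  0  1  0  1  2  0  1  2
Heap A: G(19) = 1.
Heap B: G(20) = 2.
Combined Grundy value = 1 ⊕ 2 = 3.

3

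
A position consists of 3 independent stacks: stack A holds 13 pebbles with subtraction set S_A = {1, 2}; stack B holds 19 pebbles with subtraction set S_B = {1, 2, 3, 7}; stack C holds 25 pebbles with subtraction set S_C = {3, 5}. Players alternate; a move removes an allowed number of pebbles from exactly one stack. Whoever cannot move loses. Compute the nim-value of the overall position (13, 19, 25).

Stack A, S = {1, 2}:
G(0) = 0
G(1) = mex{0} = 1
G(2) = mex{1,0} = 2
G(3) = mex{2,1} = 0
G(4) = mex{0,2} = 1
G(5) = mex{1,0} = 2
G(6) = mex{2,1} = 0
G(7) = mex{0,2} = 1
G(8) = mex{1,0} = 2
G(9) = mex{2,1} = 0
G(10) = mex{0,2} = 1
G(11) = mex{1,0} = 2
G(12) = mex{2,1} = 0
G(13) = mex{0,2} = 1
G_A(13) = 1.
Stack B, S = {1, 2, 3, 7}:
G(0) = 0
G(1) = mex{0} = 1
G(2) = mex{1,0} = 2
G(3) = mex{2,1,0} = 3
G(4) = mex{3,2,1} = 0
G(5) = mex{0,3,2} = 1
G(6) = mex{1,0,3} = 2
G(7) = mex{2,1,0,0} = 3
G(8) = mex{3,2,1,1} = 0
G(9) = mex{0,3,2,2} = 1
G(10) = mex{1,0,3,3} = 2
G(11) = mex{2,1,0,0} = 3
G(12) = mex{3,2,1,1} = 0
G(13) = mex{0,3,2,2} = 1
G(14) = mex{1,0,3,3} = 2
G(15) = mex{2,1,0,0} = 3
G(16) = mex{3,2,1,1} = 0
G(17) = mex{0,3,2,2} = 1
G(18) = mex{1,0,3,3} = 2
G(19) = mex{2,1,0,0} = 3
G_B(19) = 3.
Stack C, S = {3, 5}:
G(0) = 0
G(1) = mex{} = 0
G(2) = mex{} = 0
G(3) = mex{0} = 1
G(4) = mex{0} = 1
G(5) = mex{0,0} = 1
G(6) = mex{1,0} = 2
G(7) = mex{1,0} = 2
G(8) = mex{1,1} = 0
G(9) = mex{2,1} = 0
G(10) = mex{2,1} = 0
G(11) = mex{0,2} = 1
G(12) = mex{0,2} = 1
G(13) = mex{0,0} = 1
G(14) = mex{1,0} = 2
G(15) = mex{1,0} = 2
G(16) = mex{1,1} = 0
G(17) = mex{2,1} = 0
G(18) = mex{2,1} = 0
G(19) = mex{0,2} = 1
G(20) = mex{0,2} = 1
G(21) = mex{0,0} = 1
G(22) = mex{1,0} = 2
G(23) = mex{1,0} = 2
G(24) = mex{1,1} = 0
G(25) = mex{2,1} = 0
G_C(25) = 0.
Combined Grundy value = 1 ⊕ 3 ⊕ 0 = 2.

2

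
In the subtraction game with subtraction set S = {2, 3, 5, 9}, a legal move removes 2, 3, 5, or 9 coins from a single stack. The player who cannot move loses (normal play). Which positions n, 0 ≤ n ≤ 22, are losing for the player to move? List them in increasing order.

0, 1, 7, 8, 14, 15, 21, 22

n :  0  1  2  3  4  5  6  7  8  9 10 11 12 13 14 15 16 17 18 19 20 21 22
G :  0  0  1  1  2  2  3  0  0  1  1  2  2  3  0  0  1  1  2  2  3  0  0
P-positions are exactly the n with G(n) = 0.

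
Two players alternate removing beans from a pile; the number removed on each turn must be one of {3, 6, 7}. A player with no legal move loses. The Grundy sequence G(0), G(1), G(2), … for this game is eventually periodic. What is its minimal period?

G(0) = 0
G(1) = mex{} = 0
G(2) = mex{} = 0
G(3) = mex{0} = 1
G(4) = mex{0} = 1
G(5) = mex{0} = 1
G(6) = mex{1,0} = 2
G(7) = mex{1,0,0} = 2
G(8) = mex{1,0,0} = 2
G(9) = mex{2,1,0} = 3
G(10) = mex{2,1,1} = 0
G(11) = mex{2,1,1} = 0
G(12) = mex{3,2,1} = 0
G(13) = mex{0,2,2} = 1
G(14) = mex{0,2,2} = 1
G(15) = mex{0,3,2} = 1
G(16) = mex{1,0,3} = 2
G(17) = mex{1,0,0} = 2
G(18) = mex{1,0,0} = 2
G(19) = mex{2,1,0} = 3
G(20) = mex{2,1,1} = 0
G(21) = mex{2,1,1} = 0
G(n+10) = G(n) holds for n = 0,…,6 (a full window of length max(S) = 7), so the sequence is purely periodic with period 10.

10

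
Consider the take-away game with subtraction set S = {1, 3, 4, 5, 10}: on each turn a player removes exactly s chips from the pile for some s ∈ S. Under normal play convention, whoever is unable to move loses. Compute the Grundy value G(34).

2

n :  0  1  2  3  4  5  6  7  8  9 10 11 12 13 14 15 16 17 18 19 20 21 22 23 24 25 26 27 28 29 30 31 32 33 34
G :  0  1  0  1  2  3  2  3  0  1  4  5  2  3  0  1  0  1  2  3  2  3  0  1  4  5  2  3  0  1  0  1  2  3  2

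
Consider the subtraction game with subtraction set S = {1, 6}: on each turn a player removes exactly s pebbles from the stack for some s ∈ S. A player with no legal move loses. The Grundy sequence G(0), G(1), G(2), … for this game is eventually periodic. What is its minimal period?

G(0) = 0
G(1) = mex{0} = 1
G(2) = mex{1} = 0
G(3) = mex{0} = 1
G(4) = mex{1} = 0
G(5) = mex{0} = 1
G(6) = mex{1,0} = 2
G(7) = mex{2,1} = 0
G(8) = mex{0,0} = 1
G(9) = mex{1,1} = 0
G(10) = mex{0,0} = 1
G(11) = mex{1,1} = 0
G(12) = mex{0,2} = 1
G(13) = mex{1,0} = 2
G(14) = mex{2,1} = 0
G(15) = mex{0,0} = 1
G(n+7) = G(n) holds for n = 0,…,5 (a full window of length max(S) = 6), so the sequence is purely periodic with period 7.

7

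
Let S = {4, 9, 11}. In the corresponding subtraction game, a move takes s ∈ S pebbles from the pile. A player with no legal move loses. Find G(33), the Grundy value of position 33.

0

G(0) = 0
G(1) = mex{} = 0
G(2) = mex{} = 0
G(3) = mex{} = 0
G(4) = mex{0} = 1
G(5) = mex{0} = 1
G(6) = mex{0} = 1
G(7) = mex{0} = 1
G(8) = mex{1} = 0
G(9) = mex{1,0} = 2
G(10) = mex{1,0} = 2
G(11) = mex{1,0,0} = 2
G(12) = mex{0,0,0} = 1
G(13) = mex{2,1,0} = 3
G(14) = mex{2,1,0} = 3
G(15) = mex{2,1,1} = 0
G(16) = mex{1,1,1} = 0
G(17) = mex{3,0,1} = 2
G(18) = mex{3,2,1} = 0
G(19) = mex{0,2,0} = 1
G(20) = mex{0,2,2} = 1
G(21) = mex{2,1,2} = 0
G(22) = mex{0,3,2} = 1
G(23) = mex{1,3,1} = 0
G(24) = mex{1,0,3} = 2
G(25) = mex{0,0,3} = 1
G(26) = mex{1,2,0} = 3
G(27) = mex{0,0,0} = 1
G(28) = mex{2,1,2} = 0
G(29) = mex{1,1,0} = 2
G(30) = mex{3,0,1} = 2
G(31) = mex{1,1,1} = 0
G(32) = mex{0,0,0} = 1
G(33) = mex{2,2,1} = 0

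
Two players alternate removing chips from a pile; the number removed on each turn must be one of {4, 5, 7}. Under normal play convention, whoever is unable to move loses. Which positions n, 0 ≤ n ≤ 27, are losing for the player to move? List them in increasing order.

n :  0  1  2  3  4  5  6  7  8  9 10 11 12 13 14 15 16 17 18 19 20 21 22 23 24 25 26 27
G :  0  0  0  0  1  1  1  1  2  2  2  0  0  0  0  1  1  1  1  2  2  2  0  0  0  0  1  1
P-positions are exactly the n with G(n) = 0.

0, 1, 2, 3, 11, 12, 13, 14, 22, 23, 24, 25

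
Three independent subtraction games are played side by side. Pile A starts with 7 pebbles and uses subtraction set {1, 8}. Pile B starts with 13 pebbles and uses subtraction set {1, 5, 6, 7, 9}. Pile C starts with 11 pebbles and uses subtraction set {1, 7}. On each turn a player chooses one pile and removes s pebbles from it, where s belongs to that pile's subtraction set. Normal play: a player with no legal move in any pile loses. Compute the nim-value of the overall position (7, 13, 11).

Pile A, S = {1, 8}:
G(0) = 0
G(1) = mex{0} = 1
G(2) = mex{1} = 0
G(3) = mex{0} = 1
G(4) = mex{1} = 0
G(5) = mex{0} = 1
G(6) = mex{1} = 0
G(7) = mex{0} = 1
G_A(7) = 1.
Pile B, S = {1, 5, 6, 7, 9}:
n :  0  1  2  3  4  5  6  7  8  9 10 11 12 13
G :  0  1  0  1  0  1  2  3  2  3  2  3  0  1
G_B(13) = 1.
Pile C, S = {1, 7}:
G(0) = 0
G(1) = mex{0} = 1
G(2) = mex{1} = 0
G(3) = mex{0} = 1
G(4) = mex{1} = 0
G(5) = mex{0} = 1
G(6) = mex{1} = 0
G(7) = mex{0,0} = 1
G(8) = mex{1,1} = 0
G(9) = mex{0,0} = 1
G(10) = mex{1,1} = 0
G(11) = mex{0,0} = 1
G_C(11) = 1.
Combined Grundy value = 1 ⊕ 1 ⊕ 1 = 1.

1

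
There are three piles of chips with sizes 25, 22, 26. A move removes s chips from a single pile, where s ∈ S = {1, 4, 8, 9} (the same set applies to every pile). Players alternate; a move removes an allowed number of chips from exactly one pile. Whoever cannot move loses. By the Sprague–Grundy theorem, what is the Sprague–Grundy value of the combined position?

All piles use S = {1, 4, 8, 9}:
n :  0  1  2  3  4  5  6  7  8  9 10 11 12 13 14 15 16 17 18 19 20 21 22 23 24 25 26
G :  0  1  0  1  2  0  1  0  1  2  3  2  0  1  2  3  2  0  1  0  1  2  0  1  0  1  2
Pile A: G(25) = 1.
Pile B: G(22) = 0.
Pile C: G(26) = 2.
Combined Grundy value = 1 ⊕ 0 ⊕ 2 = 3.

3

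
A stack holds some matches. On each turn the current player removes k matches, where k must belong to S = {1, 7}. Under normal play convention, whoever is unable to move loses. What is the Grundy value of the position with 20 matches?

n :  0  1  2  3  4  5  6  7  8  9 10 11 12 13 14 15 16 17 18 19 20
G :  0  1  0  1  0  1  0  1  0  1  0  1  0  1  0  1  0  1  0  1  0

0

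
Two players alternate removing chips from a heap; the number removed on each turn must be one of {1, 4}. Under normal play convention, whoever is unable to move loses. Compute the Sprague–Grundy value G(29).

2

G(0) = 0
G(1) = mex{0} = 1
G(2) = mex{1} = 0
G(3) = mex{0} = 1
G(4) = mex{1,0} = 2
G(5) = mex{2,1} = 0
G(6) = mex{0,0} = 1
G(7) = mex{1,1} = 0
G(8) = mex{0,2} = 1
G(9) = mex{1,0} = 2
G(10) = mex{2,1} = 0
G(11) = mex{0,0} = 1
G(12) = mex{1,1} = 0
G(13) = mex{0,2} = 1
G(14) = mex{1,0} = 2
G(15) = mex{2,1} = 0
G(16) = mex{0,0} = 1
G(17) = mex{1,1} = 0
G(18) = mex{0,2} = 1
G(19) = mex{1,0} = 2
G(20) = mex{2,1} = 0
G(21) = mex{0,0} = 1
G(22) = mex{1,1} = 0
G(23) = mex{0,2} = 1
G(24) = mex{1,0} = 2
G(25) = mex{2,1} = 0
G(26) = mex{0,0} = 1
G(27) = mex{1,1} = 0
G(28) = mex{0,2} = 1
G(29) = mex{1,0} = 2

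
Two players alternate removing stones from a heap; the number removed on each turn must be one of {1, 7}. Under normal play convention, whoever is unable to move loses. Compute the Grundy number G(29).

1

n :  0  1  2  3  4  5  6  7  8  9 10 11 12 13 14 15 16 17 18 19 20 21 22 23 24 25 26 27 28 29
G :  0  1  0  1  0  1  0  1  0  1  0  1  0  1  0  1  0  1  0  1  0  1  0  1  0  1  0  1  0  1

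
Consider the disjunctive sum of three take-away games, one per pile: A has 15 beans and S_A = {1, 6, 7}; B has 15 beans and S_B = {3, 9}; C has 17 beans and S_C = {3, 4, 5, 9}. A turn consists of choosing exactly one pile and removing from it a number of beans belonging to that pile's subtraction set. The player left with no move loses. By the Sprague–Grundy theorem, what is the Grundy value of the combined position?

Pile A, S = {1, 6, 7}:
G(0) = 0
G(1) = mex{0} = 1
G(2) = mex{1} = 0
G(3) = mex{0} = 1
G(4) = mex{1} = 0
G(5) = mex{0} = 1
G(6) = mex{1,0} = 2
G(7) = mex{2,1,0} = 3
G(8) = mex{3,0,1} = 2
G(9) = mex{2,1,0} = 3
G(10) = mex{3,0,1} = 2
G(11) = mex{2,1,0} = 3
G(12) = mex{3,2,1} = 0
G(13) = mex{0,3,2} = 1
G(14) = mex{1,2,3} = 0
G(15) = mex{0,3,2} = 1
G_A(15) = 1.
Pile B, S = {3, 9}:
G(0) = 0
G(1) = mex{} = 0
G(2) = mex{} = 0
G(3) = mex{0} = 1
G(4) = mex{0} = 1
G(5) = mex{0} = 1
G(6) = mex{1} = 0
G(7) = mex{1} = 0
G(8) = mex{1} = 0
G(9) = mex{0,0} = 1
G(10) = mex{0,0} = 1
G(11) = mex{0,0} = 1
G(12) = mex{1,1} = 0
G(13) = mex{1,1} = 0
G(14) = mex{1,1} = 0
G(15) = mex{0,0} = 1
G_B(15) = 1.
Pile C, S = {3, 4, 5, 9}:
n :  0  1  2  3  4  5  6  7  8  9 10 11 12 13 14 15 16 17
G :  0  0  0  1  1  1  2  2  0  3  3  1  4  2  0  0  0  1
G_C(17) = 1.
Combined Grundy value = 1 ⊕ 1 ⊕ 1 = 1.

1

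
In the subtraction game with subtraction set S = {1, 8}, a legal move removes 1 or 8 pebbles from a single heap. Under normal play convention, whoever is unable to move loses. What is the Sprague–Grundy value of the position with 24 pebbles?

0

G(0) = 0
G(1) = mex{0} = 1
G(2) = mex{1} = 0
G(3) = mex{0} = 1
G(4) = mex{1} = 0
G(5) = mex{0} = 1
G(6) = mex{1} = 0
G(7) = mex{0} = 1
G(8) = mex{1,0} = 2
G(9) = mex{2,1} = 0
G(10) = mex{0,0} = 1
G(11) = mex{1,1} = 0
G(12) = mex{0,0} = 1
G(13) = mex{1,1} = 0
G(14) = mex{0,0} = 1
G(15) = mex{1,1} = 0
G(16) = mex{0,2} = 1
G(17) = mex{1,0} = 2
G(18) = mex{2,1} = 0
G(19) = mex{0,0} = 1
G(20) = mex{1,1} = 0
G(21) = mex{0,0} = 1
G(22) = mex{1,1} = 0
G(23) = mex{0,0} = 1
G(24) = mex{1,1} = 0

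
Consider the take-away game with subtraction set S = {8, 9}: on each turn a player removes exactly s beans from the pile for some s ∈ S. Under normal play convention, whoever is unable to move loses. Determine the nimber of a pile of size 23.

G(0) = 0
G(1) = mex{} = 0
G(2) = mex{} = 0
G(3) = mex{} = 0
G(4) = mex{} = 0
G(5) = mex{} = 0
G(6) = mex{} = 0
G(7) = mex{} = 0
G(8) = mex{0} = 1
G(9) = mex{0,0} = 1
G(10) = mex{0,0} = 1
G(11) = mex{0,0} = 1
G(12) = mex{0,0} = 1
G(13) = mex{0,0} = 1
G(14) = mex{0,0} = 1
G(15) = mex{0,0} = 1
G(16) = mex{1,0} = 2
G(17) = mex{1,1} = 0
G(18) = mex{1,1} = 0
G(19) = mex{1,1} = 0
G(20) = mex{1,1} = 0
G(21) = mex{1,1} = 0
G(22) = mex{1,1} = 0
G(23) = mex{1,1} = 0

0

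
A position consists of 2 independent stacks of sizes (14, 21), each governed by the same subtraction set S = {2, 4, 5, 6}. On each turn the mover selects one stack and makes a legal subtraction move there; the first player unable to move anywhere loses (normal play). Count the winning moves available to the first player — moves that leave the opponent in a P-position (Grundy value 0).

2

All stacks use S = {2, 4, 5, 6}:
G(0) = 0
G(1) = mex{} = 0
G(2) = mex{0} = 1
G(3) = mex{0} = 1
G(4) = mex{1,0} = 2
G(5) = mex{1,0,0} = 2
G(6) = mex{2,1,0,0} = 3
G(7) = mex{2,1,1,0} = 3
G(8) = mex{3,2,1,1} = 0
G(9) = mex{3,2,2,1} = 0
G(10) = mex{0,3,2,2} = 1
G(11) = mex{0,3,3,2} = 1
G(12) = mex{1,0,3,3} = 2
G(13) = mex{1,0,0,3} = 2
G(14) = mex{2,1,0,0} = 3
G(15) = mex{2,1,1,0} = 3
G(16) = mex{3,2,1,1} = 0
G(17) = mex{3,2,2,1} = 0
G(18) = mex{0,3,2,2} = 1
G(19) = mex{0,3,3,2} = 1
G(20) = mex{1,0,3,3} = 2
G(21) = mex{1,0,0,3} = 2
Stack A: G(14) = 3.
Stack B: G(21) = 2.
Combined Grundy value = 3 ⊕ 2 = 1.
A winning move leaves total XOR = 0, i.e. changes one component's Grundy value g to g ⊕ X where X is the current total.
Stack A: need g' = 3⊕1 = 2. Options: 14−2→G=2, 14−4→G=1, 14−5→G=0, 14−6→G=0. Hits: 1.
Stack B: need g' = 2⊕1 = 3. Options: 21−2→G=1, 21−4→G=0, 21−5→G=0, 21−6→G=3. Hits: 1.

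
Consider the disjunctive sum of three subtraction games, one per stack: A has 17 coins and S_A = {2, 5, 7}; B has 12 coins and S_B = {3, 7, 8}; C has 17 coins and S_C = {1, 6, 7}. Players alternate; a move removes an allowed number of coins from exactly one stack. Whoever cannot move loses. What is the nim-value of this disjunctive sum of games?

Stack A, S = {2, 5, 7}:
n :  0  1  2  3  4  5  6  7  8  9 10 11 12 13 14 15 16 17
G :  0  0  1  1  0  2  1  3  2  2  0  3  1  0  0  1  1  2
G_A(17) = 2.
Stack B, S = {3, 7, 8}:
G(0) = 0
G(1) = mex{} = 0
G(2) = mex{} = 0
G(3) = mex{0} = 1
G(4) = mex{0} = 1
G(5) = mex{0} = 1
G(6) = mex{1} = 0
G(7) = mex{1,0} = 2
G(8) = mex{1,0,0} = 2
G(9) = mex{0,0,0} = 1
G(10) = mex{2,1,0} = 3
G(11) = mex{2,1,1} = 0
G(12) = mex{1,1,1} = 0
G_B(12) = 0.
Stack C, S = {1, 6, 7}:
G(0) = 0
G(1) = mex{0} = 1
G(2) = mex{1} = 0
G(3) = mex{0} = 1
G(4) = mex{1} = 0
G(5) = mex{0} = 1
G(6) = mex{1,0} = 2
G(7) = mex{2,1,0} = 3
G(8) = mex{3,0,1} = 2
G(9) = mex{2,1,0} = 3
G(10) = mex{3,0,1} = 2
G(11) = mex{2,1,0} = 3
G(12) = mex{3,2,1} = 0
G(13) = mex{0,3,2} = 1
G(14) = mex{1,2,3} = 0
G(15) = mex{0,3,2} = 1
G(16) = mex{1,2,3} = 0
G(17) = mex{0,3,2} = 1
G_C(17) = 1.
Combined Grundy value = 2 ⊕ 0 ⊕ 1 = 3.

3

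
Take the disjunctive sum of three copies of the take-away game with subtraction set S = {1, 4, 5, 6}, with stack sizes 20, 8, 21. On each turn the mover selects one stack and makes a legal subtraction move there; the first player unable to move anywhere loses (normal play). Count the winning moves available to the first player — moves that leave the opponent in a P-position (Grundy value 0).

2

All stacks use S = {1, 4, 5, 6}:
n :  0  1  2  3  4  5  6  7  8  9 10 11 12 13 14 15 16 17 18 19 20 21
G :  0  1  0  1  2  3  2  3  4  0  1  0  1  2  3  2  3  4  0  1  0  1
Stack A: G(20) = 0.
Stack B: G(8) = 4.
Stack C: G(21) = 1.
Combined Grundy value = 0 ⊕ 4 ⊕ 1 = 5.
A winning move leaves total XOR = 0, i.e. changes one component's Grundy value g to g ⊕ X where X is the current total.
Stack A: need g' = 0⊕5 = 5. Options: 20−1→G=1, 20−4→G=3, 20−5→G=2, 20−6→G=3. Hits: 0.
Stack B: need g' = 4⊕5 = 1. Options: 8−1→G=3, 8−4→G=2, 8−5→G=1, 8−6→G=0. Hits: 1.
Stack C: need g' = 1⊕5 = 4. Options: 21−1→G=0, 21−4→G=4, 21−5→G=3, 21−6→G=2. Hits: 1.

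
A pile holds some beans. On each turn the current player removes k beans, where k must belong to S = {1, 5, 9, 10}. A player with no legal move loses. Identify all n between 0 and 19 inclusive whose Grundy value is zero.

n :  0  1  2  3  4  5  6  7  8  9 10 11 12 13 14 15 16 17 18 19
G :  0  1  0  1  0  1  0  1  0  1  2  3  2  3  2  3  2  3  2  0
P-positions are exactly the n with G(n) = 0.

0, 2, 4, 6, 8, 19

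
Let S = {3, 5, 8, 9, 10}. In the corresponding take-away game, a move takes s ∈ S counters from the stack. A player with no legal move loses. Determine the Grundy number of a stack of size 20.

n :  0  1  2  3  4  5  6  7  8  9 10 11 12 13 14 15 16 17 18 19 20
G :  0  0  0  1  1  1  2  2  2  3  3  3  4  0  0  0  1  1  1  2  2

2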